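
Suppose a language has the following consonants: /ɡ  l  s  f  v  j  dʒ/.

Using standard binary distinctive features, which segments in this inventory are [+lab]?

f, v

The [+labial] segments here are /f, v/; the remaining /ɡ, l, s, j, dʒ/ are [-labial].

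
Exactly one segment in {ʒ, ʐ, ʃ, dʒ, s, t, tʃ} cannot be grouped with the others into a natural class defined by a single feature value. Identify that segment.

t

/ʒ, ʐ, dʒ, s, ʃ, tʃ/ are all [+strident], but /t/ (voiceless alveolar stop) is [-strident]. No other single segment can be removed to leave a set sharing one feature value that the removed segment lacks, so /t/ is the odd one out.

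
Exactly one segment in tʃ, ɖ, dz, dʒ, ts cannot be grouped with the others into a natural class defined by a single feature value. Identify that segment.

ɖ

[delayed release] (equivalently [strident]) groups all but one: /tʃ, ts, dʒ, dz/ share [+delayed release] while /ɖ/ (voiced retroflex stop) alone is [-delayed release]. Removing any other segment would not leave a single-feature class that excludes it.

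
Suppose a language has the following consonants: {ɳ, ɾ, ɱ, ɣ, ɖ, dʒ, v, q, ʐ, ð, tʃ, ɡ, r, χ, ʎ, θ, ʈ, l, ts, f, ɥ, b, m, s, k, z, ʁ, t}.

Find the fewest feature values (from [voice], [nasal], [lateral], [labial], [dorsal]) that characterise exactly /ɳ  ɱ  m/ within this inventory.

[+nasal]

The target set is precisely the extension of [+nasal] in this inventory.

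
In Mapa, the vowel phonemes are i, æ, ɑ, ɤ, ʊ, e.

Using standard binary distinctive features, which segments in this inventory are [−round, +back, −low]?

ɤ

Eliminate segments failing any feature: /i, æ, e/ are [−back]; /ɑ/ is [+low]; /ʊ/ is [+round]. The remaining /ɤ/ satisfy [−round], [+back], [−low].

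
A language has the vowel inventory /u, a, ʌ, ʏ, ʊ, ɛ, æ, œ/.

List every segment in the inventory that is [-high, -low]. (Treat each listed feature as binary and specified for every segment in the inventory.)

ʌ, ɛ, œ

Among the inventory, the [-high] segments are /a, ʌ, ɛ, æ, œ/.
Then [-low] leaves /ʌ, ɛ, œ/.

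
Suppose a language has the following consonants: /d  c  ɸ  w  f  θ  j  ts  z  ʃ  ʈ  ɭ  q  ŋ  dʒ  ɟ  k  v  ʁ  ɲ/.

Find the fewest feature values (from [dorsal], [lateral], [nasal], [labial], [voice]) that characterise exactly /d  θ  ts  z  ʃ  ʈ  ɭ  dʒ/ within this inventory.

Every target segment is [-labial], [-dorsal]; each remaining inventory member fails at least one of these. Each conjunct is needed — [-dorsal] alone would also admit /ɸ, f, v/; [-labial] alone would also admit /c, j, q, ŋ, …/ — and no other single listed feature has exactly this extension, so two is the minimum.

[-labial, -dorsal]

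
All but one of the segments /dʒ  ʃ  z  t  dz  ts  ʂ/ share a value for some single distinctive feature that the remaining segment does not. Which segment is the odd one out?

The remaining segments after removing /t/ share [+strident]; /t/ (voiceless alveolar stop) is [-strident]. For every other candidate removal, the leftover set fails to share any single feature value that the removed segment lacks.

t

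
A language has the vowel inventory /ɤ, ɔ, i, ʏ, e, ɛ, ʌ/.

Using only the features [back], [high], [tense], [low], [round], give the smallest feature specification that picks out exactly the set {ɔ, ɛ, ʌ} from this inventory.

/ɔ, ɛ, ʌ/ are all [-high], [-tense], and no other segment in the inventory matches both values. Dropping any one of them over-generates: [-tense] alone would also admit /ʏ/; [-high] alone would also admit /ɤ, e/. No other single listed feature picks out exactly this set either, so fewer than two features will not do.

[-high, -tense]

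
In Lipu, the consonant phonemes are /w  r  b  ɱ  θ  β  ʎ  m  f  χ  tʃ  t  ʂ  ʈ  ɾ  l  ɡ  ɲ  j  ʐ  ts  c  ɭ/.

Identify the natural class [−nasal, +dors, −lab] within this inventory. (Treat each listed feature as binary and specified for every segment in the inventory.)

ʎ, χ, ɡ, j, c

Checking each segment against [−nasal], [+dorsal], [−labial]: /ʎ/ (palatal lateral approximant), /χ/ (voiceless uvular fricative), /ɡ/ (voiced velar stop), /j/ (palatal glide), /c/ (voiceless palatal stop) satisfy every feature; every other segment in the inventory fails at least one.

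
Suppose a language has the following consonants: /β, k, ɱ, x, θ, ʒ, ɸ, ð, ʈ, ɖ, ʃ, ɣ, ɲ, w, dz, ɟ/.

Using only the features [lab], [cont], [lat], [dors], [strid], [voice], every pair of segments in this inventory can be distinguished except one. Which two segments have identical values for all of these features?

ɟ, ɲ

/ɟ/ (voiced palatal stop) and /ɲ/ (palatal nasal) are both [−labial], [−continuant], [−lateral], [+dorsal], [−strident], [+voice], so none of the listed features separates them. (They do differ in [sonorant] and [nasal], which are not among the given features.) Every other pair in the inventory differs on at least one listed feature.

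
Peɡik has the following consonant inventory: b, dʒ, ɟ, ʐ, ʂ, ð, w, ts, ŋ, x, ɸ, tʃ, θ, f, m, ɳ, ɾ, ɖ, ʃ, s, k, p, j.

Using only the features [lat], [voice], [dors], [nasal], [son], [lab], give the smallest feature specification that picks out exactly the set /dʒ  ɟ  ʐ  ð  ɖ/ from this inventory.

Every target segment is [-sonorant], [+voice], [-labial]; each remaining inventory member fails at least one of these. Each conjunct is needed — [+voice, -labial] alone would also admit /ŋ, ɳ, ɾ, j/; [-sonorant, -labial] alone would also admit /ʂ, ts, x, tʃ, …/; [-sonorant, +voice] alone would also admit /b/ — and no other combination of two listed features has exactly this extension, so three is the minimum.

[-son, +voice, -lab]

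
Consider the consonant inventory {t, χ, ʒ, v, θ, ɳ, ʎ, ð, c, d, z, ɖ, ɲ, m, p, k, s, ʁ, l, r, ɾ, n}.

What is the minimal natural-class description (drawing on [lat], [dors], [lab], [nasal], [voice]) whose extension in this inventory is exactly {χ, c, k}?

[-voice, +dors]

/χ, c, k/ are all [-voice], [+dorsal], and no other segment in the inventory matches both values. Dropping any one of them over-generates: [+dorsal] alone would also admit /ʎ, ɲ, ʁ/; [-voice] alone would also admit /t, θ, p, s/. No other single listed feature picks out exactly this set either, so fewer than two features will not do.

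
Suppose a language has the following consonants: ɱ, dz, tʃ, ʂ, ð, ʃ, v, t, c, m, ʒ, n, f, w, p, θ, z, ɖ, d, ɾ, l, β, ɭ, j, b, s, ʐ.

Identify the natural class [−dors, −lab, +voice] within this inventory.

Checking each segment against [−dorsal], [−labial], [+voice]: /dz/ (voiced alveolar affricate), /ð/ (voiced dental fricative), /ʒ/ (voiced postalveolar fricative), /n/ (alveolar nasal), /z/ (voiced alveolar fricative), /ɖ/ (voiced retroflex stop), among others, satisfy every feature; every other segment in the inventory fails at least one.

dz, ð, ʒ, n, z, ɖ, d, ɾ, l, ɭ, ʐ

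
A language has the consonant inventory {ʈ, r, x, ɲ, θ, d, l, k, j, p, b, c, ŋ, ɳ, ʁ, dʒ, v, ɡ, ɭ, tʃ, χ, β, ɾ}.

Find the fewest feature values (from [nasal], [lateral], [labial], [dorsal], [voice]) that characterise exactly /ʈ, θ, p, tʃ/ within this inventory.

[-voice, -dorsal]

The class [-voice], [-dorsal] has exactly /ʈ, θ, p, tʃ/ as its extension in this inventory. No smaller conjunction from the listed features achieves this: [-dorsal] alone would also admit /r, d, l, b, …/; [-voice] alone would also admit /x, k, c, χ/; and checking the remaining single features turns up none with this extension.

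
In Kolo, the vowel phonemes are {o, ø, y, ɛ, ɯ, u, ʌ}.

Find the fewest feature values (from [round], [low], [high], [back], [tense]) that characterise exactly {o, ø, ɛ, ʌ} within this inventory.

The target set is precisely the extension of [−high] in this inventory.

[−high]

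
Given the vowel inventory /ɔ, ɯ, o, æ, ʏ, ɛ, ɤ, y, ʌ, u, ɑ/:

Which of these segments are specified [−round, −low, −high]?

The [−round] segments are /ɯ, æ, ɛ, ɤ, ʌ, ɑ/.
Intersecting with [−low] gives /ɯ, ɛ, ɤ, ʌ/.
Of those, [−high] leaves /ɛ, ɤ, ʌ/.

ɛ, ɤ, ʌ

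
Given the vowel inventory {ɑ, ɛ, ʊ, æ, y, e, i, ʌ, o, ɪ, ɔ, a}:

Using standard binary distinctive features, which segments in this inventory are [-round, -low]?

ɛ, e, i, ʌ, ɪ

Checking each segment against [-round], [-low]: /ɛ/ (mid front unrounded lax vowel), /e/ (mid front unrounded tense vowel), /i/ (high front unrounded tense vowel), /ʌ/ (mid back unrounded lax vowel), /ɪ/ (high front unrounded lax vowel) satisfy every feature; every other segment in the inventory fails at least one.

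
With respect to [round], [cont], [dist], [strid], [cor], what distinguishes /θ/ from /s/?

[strident], [distributed]

/θ/ (voiceless dental fricative) and /s/ (voiceless alveolar fricative) agree on [-round], [+continuant], [+coronal]. They differ on [strident] (/θ/ [-], /s/ [+]), [distributed] (/θ/ [+], /s/ [-]).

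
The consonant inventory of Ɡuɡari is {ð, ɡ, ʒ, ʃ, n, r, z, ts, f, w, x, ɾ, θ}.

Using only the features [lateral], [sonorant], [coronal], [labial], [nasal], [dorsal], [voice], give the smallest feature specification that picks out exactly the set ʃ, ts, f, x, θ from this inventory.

Every target segment is [−voice] and no other inventory member is, so one feature is enough.

[−voice]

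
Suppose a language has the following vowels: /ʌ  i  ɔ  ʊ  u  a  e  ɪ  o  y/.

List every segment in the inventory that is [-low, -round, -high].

ʌ, e

Checking each segment against [-low], [-round], [-high]: /ʌ/ (mid back unrounded lax vowel), /e/ (mid front unrounded tense vowel) satisfy every feature; every other segment in the inventory fails at least one.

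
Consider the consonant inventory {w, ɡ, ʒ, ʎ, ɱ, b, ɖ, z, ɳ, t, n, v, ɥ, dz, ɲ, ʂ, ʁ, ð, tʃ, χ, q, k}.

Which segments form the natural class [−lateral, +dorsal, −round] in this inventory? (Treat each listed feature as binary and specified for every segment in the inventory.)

Checking each segment against [−lateral], [+dorsal], [−round]: /ɡ/ (voiced velar stop), /ɲ/ (palatal nasal), /ʁ/ (voiced uvular fricative), /χ/ (voiceless uvular fricative), /q/ (voiceless uvular stop), /k/ (voiceless velar stop) satisfy every feature; every other segment in the inventory fails at least one.

ɡ, ɲ, ʁ, χ, q, k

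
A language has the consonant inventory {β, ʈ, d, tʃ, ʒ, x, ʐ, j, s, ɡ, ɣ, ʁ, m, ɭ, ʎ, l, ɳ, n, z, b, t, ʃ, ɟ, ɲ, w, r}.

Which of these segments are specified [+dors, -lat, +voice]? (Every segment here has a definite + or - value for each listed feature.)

j, ɡ, ɣ, ʁ, ɟ, ɲ, w

Checking each segment against [+dorsal], [-lateral], [+voice]: /j/ (palatal glide), /ɡ/ (voiced velar stop), /ɣ/ (voiced velar fricative), /ʁ/ (voiced uvular fricative), /ɟ/ (voiced palatal stop), /ɲ/ (palatal nasal), among others, satisfy every feature; every other segment in the inventory fails at least one.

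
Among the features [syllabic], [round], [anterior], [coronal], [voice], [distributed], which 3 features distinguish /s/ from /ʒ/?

/s/ is the voiceless alveolar fricative and /ʒ/ is the voiced postalveolar fricative. Both are [−syllabic], [−round], [+coronal]. /s/ is [−voice] while /ʒ/ is [+voice]; /s/ is [+anterior] while /ʒ/ is [−anterior]; /s/ is [−distributed] while /ʒ/ is [+distributed], so the distinguishing features are [voice], [anterior], [distributed].

[voice], [anterior], [distributed]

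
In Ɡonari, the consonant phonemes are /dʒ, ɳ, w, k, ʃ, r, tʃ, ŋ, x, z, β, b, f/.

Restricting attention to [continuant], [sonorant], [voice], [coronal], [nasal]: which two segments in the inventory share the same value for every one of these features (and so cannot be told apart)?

x, f

Both /x/ and /f/ are [+continuant], [-sonorant], [-voice], [-coronal], [-nasal]. Since the list omits [labial] and [dorsal] — which do distinguish the voiceless velar fricative from the voiceless labiodental fricative — this pair collapses; all other pairs remain distinct.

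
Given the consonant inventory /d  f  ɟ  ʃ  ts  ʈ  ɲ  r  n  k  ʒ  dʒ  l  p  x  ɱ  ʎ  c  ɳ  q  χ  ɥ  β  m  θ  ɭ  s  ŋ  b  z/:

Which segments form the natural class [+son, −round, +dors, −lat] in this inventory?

ɲ, ŋ

The [+sonorant] segments are /ɲ, r, n, l, ɱ, ʎ, ɳ, ɥ, m, ɭ, ŋ/.
Then [−round] gives /ɲ, r, n, l, ɱ, ʎ, ɳ, m, ɭ, ŋ/.
Then [+dorsal] gives /ɲ, ʎ, ŋ/.
Within that set, [−lateral] leaves /ɲ, ŋ/.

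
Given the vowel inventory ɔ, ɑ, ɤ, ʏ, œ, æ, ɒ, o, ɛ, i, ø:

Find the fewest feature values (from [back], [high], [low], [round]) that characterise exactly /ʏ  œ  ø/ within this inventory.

/ʏ, œ, ø/ are all [−back], [+round], and no other segment in the inventory matches both values. Dropping any one of them over-generates: [+round] alone would also admit /ɔ, ɒ, o/; [−back] alone would also admit /æ, ɛ, i/. No other single listed feature picks out exactly this set either, so fewer than two features will not do.

[−back, +round]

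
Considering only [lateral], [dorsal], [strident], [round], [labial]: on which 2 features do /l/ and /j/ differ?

/l/ (alveolar lateral approximant) and /j/ (palatal glide) agree on [−strident], [−round], [−labial]. They differ on [lateral] (/l/ [+], /j/ [−]), [dorsal] (/l/ [−], /j/ [+]).

[lateral], [dorsal]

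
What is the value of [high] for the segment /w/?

As the labial-velar glide, /w/ is [+high].

[+high]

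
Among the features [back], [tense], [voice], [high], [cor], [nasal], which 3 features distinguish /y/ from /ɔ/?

/y/ (high front rounded tense vowel) and /ɔ/ (mid back rounded lax vowel) agree on [+voice], [−coronal], [−nasal]. They differ on [high] (/y/ [+], /ɔ/ [−]), [back] (/y/ [−], /ɔ/ [+]), [tense] (/y/ [+], /ɔ/ [−]).

[high], [back], [tense]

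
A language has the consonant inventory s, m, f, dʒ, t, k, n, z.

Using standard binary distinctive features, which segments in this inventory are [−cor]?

The feature [coronal] marks segments articulated with the tongue front (tip or blade). In this inventory /m, f, k/ lack that property, so they are [−coronal]; /s, dʒ, t, n, z/ are [+coronal].

m, f, k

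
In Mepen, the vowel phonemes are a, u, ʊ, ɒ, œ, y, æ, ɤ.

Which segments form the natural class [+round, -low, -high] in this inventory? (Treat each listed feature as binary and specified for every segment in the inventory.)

œ

Eliminate segments failing any feature: /a, æ, ɤ/ are [-round]; /u, ʊ, y/ are [+high]; /ɒ/ is [+low]. The remaining /œ/ satisfy [+round], [-low], [-high].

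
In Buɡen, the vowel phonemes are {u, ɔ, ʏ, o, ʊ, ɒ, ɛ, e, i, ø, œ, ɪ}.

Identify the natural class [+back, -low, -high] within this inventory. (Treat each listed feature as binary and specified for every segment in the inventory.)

Among the inventory, the [+back] segments are /u, ɔ, o, ʊ, ɒ/.
Of those, [-low] gives /u, ɔ, o, ʊ/.
Then [-high] leaves /ɔ, o/.

ɔ, o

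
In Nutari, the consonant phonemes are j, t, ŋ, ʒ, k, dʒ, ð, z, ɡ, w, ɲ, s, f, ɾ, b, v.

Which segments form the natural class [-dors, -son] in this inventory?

Eliminate segments failing any feature: /j, ŋ, k, ɡ, w, ɲ/ are [+dorsal]; /ɾ/ is [+sonorant]. The remaining /t, ʒ, dʒ, ð, z, s, f, b, v/ satisfy [-dorsal], [-sonorant].

t, ʒ, dʒ, ð, z, s, f, b, v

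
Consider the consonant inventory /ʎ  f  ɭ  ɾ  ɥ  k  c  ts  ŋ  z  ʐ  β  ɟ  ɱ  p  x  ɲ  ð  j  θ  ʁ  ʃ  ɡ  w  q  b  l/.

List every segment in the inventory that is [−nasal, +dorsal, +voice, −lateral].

Eliminate segments failing any feature: /ʎ/ is [+lateral]; /f, ɭ, ɾ, ts, z, ʐ, β, p, ð, θ, ʃ, b, l/ are [−dorsal]; /k, c, x, q/ are [−voice]; /ŋ, ɱ, ɲ/ are [+nasal]. The remaining /ɥ, ɟ, j, ʁ, ɡ, w/ satisfy [−nasal], [+dorsal], [+voice], [−lateral].

ɥ, ɟ, j, ʁ, ɡ, w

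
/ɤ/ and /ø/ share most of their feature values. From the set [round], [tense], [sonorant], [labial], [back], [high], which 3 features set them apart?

[labial], [round], [back]

/ɤ/ is the mid back unrounded tense vowel and /ø/ is the mid front rounded tense vowel. Both are [+tense], [+sonorant], [-high]. /ɤ/ is [-labial] while /ø/ is [+labial]; /ɤ/ is [-round] while /ø/ is [+round]; /ɤ/ is [+back] while /ø/ is [-back], so the distinguishing features are [labial], [round], [back].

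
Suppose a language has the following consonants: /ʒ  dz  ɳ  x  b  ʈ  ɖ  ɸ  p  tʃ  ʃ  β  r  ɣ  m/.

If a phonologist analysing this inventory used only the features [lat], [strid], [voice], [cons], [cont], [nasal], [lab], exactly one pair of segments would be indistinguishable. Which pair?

/r/ (alveolar trill) and /ɣ/ (voiced velar fricative) are both [−lateral], [−strident], [+voice], [+consonantal], [+continuant], [−nasal], [−labial], so none of the listed features separates them. (They do differ in [sonorant], [coronal] and [dorsal], which are not among the given features.) Every other pair in the inventory differs on at least one listed feature.

r, ɣ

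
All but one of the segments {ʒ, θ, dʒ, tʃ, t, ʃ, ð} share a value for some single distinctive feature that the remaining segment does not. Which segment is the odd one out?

/ʒ, ð, dʒ, tʃ, θ, ʃ/ are all [+distributed], but /t/ (voiceless alveolar stop) is [−distributed]. No other single segment can be removed to leave a set sharing one feature value that the removed segment lacks, so /t/ is the odd one out.

t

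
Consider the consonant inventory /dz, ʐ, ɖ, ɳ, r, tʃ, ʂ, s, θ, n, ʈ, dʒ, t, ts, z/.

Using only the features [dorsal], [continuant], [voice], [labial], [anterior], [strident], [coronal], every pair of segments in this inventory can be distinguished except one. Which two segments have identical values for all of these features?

Both /ɖ/ and /ɳ/ are [-dorsal], [-continuant], [+voice], [-labial], [-anterior], [-strident], [+coronal]. Since the list omits [sonorant] and [nasal] — which do distinguish the voiced retroflex stop from the retroflex nasal — this pair collapses; all other pairs remain distinct.

ɖ, ɳ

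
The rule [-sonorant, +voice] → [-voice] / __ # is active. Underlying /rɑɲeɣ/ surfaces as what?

[rɑɲex]

Only the final segment /ɣ/ is both word-final and matches the structural description. It is a voiced velar fricative, so [-sonorant, +voice] holds; changing it to [-voice] with all other features held fixed yields /x/ (voiceless velar fricative). No other segment meets both the structural description and the environment, so the output is [rɑɲex].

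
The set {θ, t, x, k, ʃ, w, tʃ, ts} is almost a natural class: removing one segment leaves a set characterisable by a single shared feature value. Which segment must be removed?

w

[voice] (equivalently [sonorant], [labial], [round]) groups all but one: /k, t, ts, θ, tʃ, x, ʃ/ share [−voice] while /w/ (labial-velar glide) alone is [+voice]. Removing any other segment would not leave a single-feature class that excludes it.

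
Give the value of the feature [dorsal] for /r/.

/r/ is the alveolar trill, hence [-dorsal].

[-dorsal]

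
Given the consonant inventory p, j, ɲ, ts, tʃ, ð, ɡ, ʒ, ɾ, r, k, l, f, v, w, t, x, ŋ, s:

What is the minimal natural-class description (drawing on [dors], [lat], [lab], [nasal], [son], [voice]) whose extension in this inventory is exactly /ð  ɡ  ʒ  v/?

[-son, +voice]

Every target segment is [-sonorant], [+voice]; each remaining inventory member fails at least one of these. Each conjunct is needed — [+voice] alone would also admit /j, ɲ, ɾ, r, …/; [-sonorant] alone would also admit /p, ts, tʃ, k, …/ — and no other single listed feature has exactly this extension, so two is the minimum.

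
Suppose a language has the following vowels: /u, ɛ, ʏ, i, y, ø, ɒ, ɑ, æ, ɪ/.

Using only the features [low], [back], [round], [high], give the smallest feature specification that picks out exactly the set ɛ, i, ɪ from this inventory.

The class [−low], [−round] has exactly /ɛ, i, ɪ/ as its extension in this inventory. No smaller conjunction from the listed features achieves this: [−round] alone would also admit /ɑ, æ/; [−low] alone would also admit /u, ʏ, y, ø/; and checking the remaining single features turns up none with this extension.

[−low, −round]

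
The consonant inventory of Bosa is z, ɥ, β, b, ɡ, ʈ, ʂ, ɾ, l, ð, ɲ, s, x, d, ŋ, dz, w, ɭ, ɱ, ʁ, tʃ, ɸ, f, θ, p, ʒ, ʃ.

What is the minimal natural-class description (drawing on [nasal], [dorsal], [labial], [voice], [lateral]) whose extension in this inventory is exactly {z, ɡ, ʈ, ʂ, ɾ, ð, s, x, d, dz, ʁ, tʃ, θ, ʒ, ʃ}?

[−nasal, −lateral, −labial]

Every target segment is [−nasal], [−lateral], [−labial]; each remaining inventory member fails at least one of these. Each conjunct is needed — [−lateral, −labial] alone would also admit /ɲ, ŋ/; [−nasal, −labial] alone would also admit /l, ɭ/; [−nasal, −lateral] alone would also admit /ɥ, β, b, w, …/ — and no other combination of two listed features has exactly this extension, so three is the minimum.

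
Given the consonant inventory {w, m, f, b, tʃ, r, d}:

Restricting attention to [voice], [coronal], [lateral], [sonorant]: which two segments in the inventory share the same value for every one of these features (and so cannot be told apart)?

m, w

/m/ (bilabial nasal) and /w/ (labial-velar glide) are both [+voice], [−coronal], [−lateral], [+sonorant], so none of the listed features separates them. (They do differ in [nasal], [continuant], [round] and [dorsal], which are not among the given features.) Every other pair in the inventory differs on at least one listed feature.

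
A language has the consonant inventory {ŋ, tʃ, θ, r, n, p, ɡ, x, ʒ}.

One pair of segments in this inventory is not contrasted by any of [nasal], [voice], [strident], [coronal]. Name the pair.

x, p

On the given features, /x/ and /p/ have an identical profile: [-nasal], [-voice], [-strident], [-coronal]. No other two segments in the inventory coincide on all 4 features. (They do differ in [continuant], [labial] and [dorsal], which are not among the given features.)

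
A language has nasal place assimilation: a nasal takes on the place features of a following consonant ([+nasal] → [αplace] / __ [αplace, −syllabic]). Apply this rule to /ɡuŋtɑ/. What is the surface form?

/ŋ/ sits before the [+coronal] consonant /t/, so it takes on [+coronal] and surfaces as /n/. The rest of the form is unaffected: [ɡuntɑ].

[ɡuntɑ]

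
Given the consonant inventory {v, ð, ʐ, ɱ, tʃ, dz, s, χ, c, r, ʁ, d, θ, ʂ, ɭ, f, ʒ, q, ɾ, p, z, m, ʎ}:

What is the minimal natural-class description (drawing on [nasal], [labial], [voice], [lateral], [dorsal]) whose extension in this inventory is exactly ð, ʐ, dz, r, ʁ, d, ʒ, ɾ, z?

Every target segment is [+voice], [−lateral], [−labial]; each remaining inventory member fails at least one of these. Each conjunct is needed — [−lateral, −labial] alone would also admit /tʃ, s, χ, c, …/; [+voice, −labial] alone would also admit /ɭ, ʎ/; [+voice, −lateral] alone would also admit /v, ɱ, m/ — and no other combination of two listed features has exactly this extension, so three is the minimum.

[+voice, −lateral, −labial]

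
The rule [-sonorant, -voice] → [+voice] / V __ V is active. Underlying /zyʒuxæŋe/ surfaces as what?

[zyʒuɣæŋe]

Only /x/ occurs between two vowels (/u/ __ /æ/) and matches the structural description. It is a voiceless velar fricative, so [-sonorant, -voice] holds; changing it to [+voice] with all other features held fixed yields /ɣ/ (voiced velar fricative). No other segment meets both the structural description and the environment, so the output is [zyʒuɣæŋe].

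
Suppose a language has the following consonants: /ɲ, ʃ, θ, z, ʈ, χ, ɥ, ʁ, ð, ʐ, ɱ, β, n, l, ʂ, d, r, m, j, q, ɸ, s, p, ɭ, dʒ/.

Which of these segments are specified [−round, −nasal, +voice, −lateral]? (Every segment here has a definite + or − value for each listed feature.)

Eliminate segments failing any feature: /ɲ, ɱ, n, m/ are [+nasal]; /ʃ, θ, ʈ, χ, ʂ, q, ɸ, s, p/ are [−voice]; /ɥ/ is [+round]; /l, ɭ/ are [+lateral]. The remaining /z, ʁ, ð, ʐ, β, d, r, j, dʒ/ satisfy [−round], [−nasal], [+voice], [−lateral].

z, ʁ, ð, ʐ, β, d, r, j, dʒ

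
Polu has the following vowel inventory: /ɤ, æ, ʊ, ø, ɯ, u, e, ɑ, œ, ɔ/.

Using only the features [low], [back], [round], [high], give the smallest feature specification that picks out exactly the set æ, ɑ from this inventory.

The target set is precisely the extension of [+low] in this inventory.

[+low]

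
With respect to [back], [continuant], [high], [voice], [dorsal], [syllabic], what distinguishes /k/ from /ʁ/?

The two segments share [+back], [+dorsal], [−syllabic]. The only features from the list on which they differ: /k/ is [−voice] while /ʁ/ is [+voice]; /k/ is [−continuant] while /ʁ/ is [+continuant]; /k/ is [+high] while /ʁ/ is [−high].

[voice], [continuant], [high]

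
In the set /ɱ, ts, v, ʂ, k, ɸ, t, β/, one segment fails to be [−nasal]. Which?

ɱ

/k, t, β, ɸ, v, ts, ʂ/ are all [−nasal]; /ɱ/ (labiodental nasal) is [+nasal].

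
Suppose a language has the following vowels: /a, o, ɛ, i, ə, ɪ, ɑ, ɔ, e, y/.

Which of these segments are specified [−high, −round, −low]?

ɛ, ə, e

First, the [−high] segments are /a, o, ɛ, ə, ɑ, ɔ, e/.
Of those, [−round] gives /a, ɛ, ə, ɑ, e/.
Among these, [−low] leaves /ɛ, ə, e/.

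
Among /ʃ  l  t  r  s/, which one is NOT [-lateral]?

l

/r, t, s, ʃ/ are all [-lateral]; /l/ (alveolar lateral approximant) is [+lateral].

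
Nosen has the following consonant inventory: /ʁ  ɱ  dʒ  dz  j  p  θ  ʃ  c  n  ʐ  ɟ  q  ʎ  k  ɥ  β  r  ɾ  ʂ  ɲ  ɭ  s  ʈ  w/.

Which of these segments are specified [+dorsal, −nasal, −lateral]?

Eliminate segments failing any feature: /ɱ, dʒ, dz, p, θ, ʃ, n, ʐ, β, r, ɾ, ʂ, ɭ, s, ʈ/ are [−dorsal]; /ʎ/ is [+lateral]; /ɲ/ is [+nasal]. The remaining /ʁ, j, c, ɟ, q, k, ɥ, w/ satisfy [+dorsal], [−nasal], [−lateral].

ʁ, j, c, ɟ, q, k, ɥ, w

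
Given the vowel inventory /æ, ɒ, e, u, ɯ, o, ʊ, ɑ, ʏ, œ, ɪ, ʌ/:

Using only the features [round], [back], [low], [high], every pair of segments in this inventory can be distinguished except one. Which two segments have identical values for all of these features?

u, ʊ

Both /u/ and /ʊ/ are [+round], [+back], [−low], [+high]. Since the list omits [tense] — which does distinguish the high back rounded tense vowel from the high back rounded lax vowel — this pair collapses; all other pairs remain distinct.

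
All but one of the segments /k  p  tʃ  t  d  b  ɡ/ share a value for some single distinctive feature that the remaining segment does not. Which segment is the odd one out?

tʃ

/k, p, d, ɡ, t, b/ are all [-delayed release], but /tʃ/ (voiceless postalveolar affricate) is [+delayed release]. No other single segment can be removed to leave a set sharing one feature value that the removed segment lacks, so /tʃ/ is the odd one out.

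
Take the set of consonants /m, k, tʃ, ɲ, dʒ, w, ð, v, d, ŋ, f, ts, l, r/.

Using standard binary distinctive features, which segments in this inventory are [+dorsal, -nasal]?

Eliminate segments failing any feature: /m, tʃ, dʒ, ð, v, d, f, ts, l, r/ are [-dorsal]; /ɲ, ŋ/ are [+nasal]. The remaining /k, w/ satisfy [+dorsal], [-nasal].

k, w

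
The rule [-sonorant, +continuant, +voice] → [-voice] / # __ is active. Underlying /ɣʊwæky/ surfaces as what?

/ɣ/ satisfies [-sonorant, +continuant, +voice] and sits in # __. The [-voice] counterpart of the voiced velar fricative is /x/. Other segments in /ɣʊwæky/ either fail the structural description or are not in the environment, so the surface form is [xʊwæky].

[xʊwæky]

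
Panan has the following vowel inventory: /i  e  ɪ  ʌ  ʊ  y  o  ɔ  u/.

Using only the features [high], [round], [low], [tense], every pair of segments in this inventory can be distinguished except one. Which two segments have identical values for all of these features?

Both /u/ and /y/ are [+high], [+round], [−low], [+tense]. Since the list omits [back] — which does distinguish the high back rounded tense vowel from the high front rounded tense vowel — this pair collapses; all other pairs remain distinct.

u, y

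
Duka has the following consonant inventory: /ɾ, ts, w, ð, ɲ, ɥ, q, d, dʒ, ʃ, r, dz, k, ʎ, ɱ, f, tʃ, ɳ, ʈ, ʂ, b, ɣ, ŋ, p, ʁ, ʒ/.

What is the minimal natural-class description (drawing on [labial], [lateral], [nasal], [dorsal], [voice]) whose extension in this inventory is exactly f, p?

[-voice, +labial]

/f, p/ are all [-voice], [+labial], and no other segment in the inventory matches both values. Dropping any one of them over-generates: [+labial] alone would also admit /w, ɥ, ɱ, b/; [-voice] alone would also admit /ts, q, ʃ, k, …/. No other single listed feature picks out exactly this set either, so fewer than two features will not do.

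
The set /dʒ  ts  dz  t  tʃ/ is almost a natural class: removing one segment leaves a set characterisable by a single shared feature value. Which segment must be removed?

t

[delayed release] (equivalently [strident]) groups all but one: /dz, tʃ, dʒ, ts/ share [+delayed release] while /t/ (voiceless alveolar stop) alone is [−delayed release]. Removing any other segment would not leave a single-feature class that excludes it.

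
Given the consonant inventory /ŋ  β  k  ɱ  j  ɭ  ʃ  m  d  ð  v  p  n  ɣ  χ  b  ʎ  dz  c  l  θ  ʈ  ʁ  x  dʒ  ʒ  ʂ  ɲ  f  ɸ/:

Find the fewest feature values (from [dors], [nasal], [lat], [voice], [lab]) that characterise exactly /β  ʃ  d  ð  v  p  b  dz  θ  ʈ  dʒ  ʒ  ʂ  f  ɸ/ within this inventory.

[−nasal, −lat, −dors]

/β, ʃ, d, ð, v, p, b, dz, θ, ʈ, dʒ, ʒ, ʂ, f, ɸ/ are all [−nasal], [−lateral], [−dorsal], and no other segment in the inventory matches all three values. Dropping any one of them over-generates: [−lateral, −dorsal] alone would also admit /ɱ, m, n/; [−nasal, −dorsal] alone would also admit /ɭ, l/; [−nasal, −lateral] alone would also admit /k, j, ɣ, χ, …/. No other combination of two listed features picks out exactly this set either, so fewer than three features will not do.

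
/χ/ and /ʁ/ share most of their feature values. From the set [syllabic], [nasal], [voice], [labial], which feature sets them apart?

/χ/ is the voiceless uvular fricative and /ʁ/ is the voiced uvular fricative. Both are [-syllabic], [-nasal], [-labial]. /χ/ is [-voice] while /ʁ/ is [+voice], so the distinguishing feature is [voice].

[voice]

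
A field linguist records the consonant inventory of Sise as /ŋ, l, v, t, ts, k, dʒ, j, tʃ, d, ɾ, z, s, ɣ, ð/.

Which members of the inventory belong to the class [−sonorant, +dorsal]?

k, ɣ

Checking each segment against [−sonorant], [+dorsal]: /k/ (voiceless velar stop), /ɣ/ (voiced velar fricative) satisfy every feature; every other segment in the inventory fails at least one.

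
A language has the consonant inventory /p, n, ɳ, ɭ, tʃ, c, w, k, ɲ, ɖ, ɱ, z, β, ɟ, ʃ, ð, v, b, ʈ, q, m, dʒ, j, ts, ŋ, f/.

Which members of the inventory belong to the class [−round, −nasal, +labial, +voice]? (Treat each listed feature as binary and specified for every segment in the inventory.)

β, v, b

Eliminate segments failing any feature: /p, f/ are [−voice]; /n, ɳ, ɲ, ɱ, m, ŋ/ are [+nasal]; /ɭ, tʃ, c, k, ɖ, z, ɟ, ʃ, ð, ʈ, q, dʒ, j, ts/ are [−labial]; /w/ is [+round]. The remaining /β, v, b/ satisfy [−round], [−nasal], [+labial], [+voice].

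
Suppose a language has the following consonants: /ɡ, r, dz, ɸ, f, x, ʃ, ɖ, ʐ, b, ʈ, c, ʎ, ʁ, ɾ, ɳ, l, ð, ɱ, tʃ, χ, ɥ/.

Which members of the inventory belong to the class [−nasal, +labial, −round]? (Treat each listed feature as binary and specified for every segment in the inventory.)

Eliminate segments failing any feature: /ɡ, r, dz, x, ʃ, ɖ, ʐ, ʈ, c, ʎ, ʁ, ɾ, l, ð, tʃ, χ/ are [−labial]; /ɳ, ɱ/ are [+nasal]; /ɥ/ is [+round]. The remaining /ɸ, f, b/ satisfy [−nasal], [+labial], [−round].

ɸ, f, b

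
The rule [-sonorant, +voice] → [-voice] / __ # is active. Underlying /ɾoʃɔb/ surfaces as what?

Only the final segment /b/ is both word-final and matches the structural description. It is a voiced bilabial stop, so [-sonorant, +voice] holds; changing it to [-voice] with all other features held fixed yields /p/ (voiceless bilabial stop). No other segment meets both the structural description and the environment, so the output is [ɾoʃɔp].

[ɾoʃɔp]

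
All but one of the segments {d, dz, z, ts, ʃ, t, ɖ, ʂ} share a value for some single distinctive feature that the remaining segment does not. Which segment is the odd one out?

ʃ

/d, z, dz, ɖ, t, ts, ʂ/ are all [−distributed], but /ʃ/ (voiceless postalveolar fricative) is [+distributed]. No other single segment can be removed to leave a set sharing one feature value that the removed segment lacks, so /ʃ/ is the odd one out.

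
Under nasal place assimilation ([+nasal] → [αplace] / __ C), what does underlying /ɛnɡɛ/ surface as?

[ɛŋɡɛ]

/n/ sits before the [+dorsal] consonant /ɡ/, so it takes on [+dorsal] and surfaces as /ŋ/. The rest of the form is unaffected: [ɛŋɡɛ].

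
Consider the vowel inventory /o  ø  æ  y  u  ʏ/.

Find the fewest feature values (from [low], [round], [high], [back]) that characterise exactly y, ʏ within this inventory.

Every target segment is [+high], [−back]; each remaining inventory member fails at least one of these. Each conjunct is needed — [−back] alone would also admit /ø, æ/; [+high] alone would also admit /u/ — and no other single listed feature has exactly this extension, so two is the minimum.

[+high, −back]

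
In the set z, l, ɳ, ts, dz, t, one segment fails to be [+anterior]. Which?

/l, t, ts, dz, z/ are all [+anterior]; /ɳ/ (retroflex nasal) is [−anterior].

ɳ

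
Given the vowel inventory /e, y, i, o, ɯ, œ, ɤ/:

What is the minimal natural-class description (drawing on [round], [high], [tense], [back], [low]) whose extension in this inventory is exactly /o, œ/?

/o, œ/ are all [−high], [+round], and no other segment in the inventory matches both values. Dropping any one of them over-generates: [+round] alone would also admit /y/; [−high] alone would also admit /e, ɤ/. No other single listed feature picks out exactly this set either, so fewer than two features will not do.

[−high, +round]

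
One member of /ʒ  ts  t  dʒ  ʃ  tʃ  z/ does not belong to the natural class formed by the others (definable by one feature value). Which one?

t

[strident] groups all but one: /ts, tʃ, ʒ, ʃ, dʒ, z/ share [+strident] while /t/ (voiceless alveolar stop) alone is [-strident]. Removing any other segment would not leave a single-feature class that excludes it.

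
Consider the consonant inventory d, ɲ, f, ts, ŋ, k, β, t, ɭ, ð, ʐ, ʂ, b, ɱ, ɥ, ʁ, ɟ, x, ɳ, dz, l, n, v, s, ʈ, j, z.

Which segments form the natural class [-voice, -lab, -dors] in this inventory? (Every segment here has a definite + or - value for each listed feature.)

ts, t, ʂ, s, ʈ

First, the [-voice] segments are /f, ts, k, t, ʂ, x, s, ʈ/.
Intersecting with [-labial] gives /ts, k, t, ʂ, x, s, ʈ/.
Among these, [-dorsal] leaves /ts, t, ʂ, s, ʈ/.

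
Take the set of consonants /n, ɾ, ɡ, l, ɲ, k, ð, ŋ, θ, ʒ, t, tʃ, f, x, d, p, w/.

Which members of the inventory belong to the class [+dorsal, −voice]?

Eliminate segments failing any feature: /n, ɾ, l, ð, θ, ʒ, t, tʃ, f, d, p/ are [−dorsal]; /ɡ, ɲ, ŋ, w/ are [+voice]. The remaining /k, x/ satisfy [+dorsal], [−voice].

k, x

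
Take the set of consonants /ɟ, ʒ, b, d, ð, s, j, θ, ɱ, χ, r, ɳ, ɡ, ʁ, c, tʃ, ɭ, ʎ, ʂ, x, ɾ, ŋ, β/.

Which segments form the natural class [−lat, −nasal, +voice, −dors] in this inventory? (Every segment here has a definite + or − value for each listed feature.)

Eliminate segments failing any feature: /ɟ, j, ɡ, ʁ/ are [+dorsal]; /s, θ, χ, c, tʃ, ʂ, x/ are [−voice]; /ɱ, ɳ, ŋ/ are [+nasal]; /ɭ, ʎ/ are [+lateral]. The remaining /ʒ, b, d, ð, r, ɾ, β/ satisfy [−lateral], [−nasal], [+voice], [−dorsal].

ʒ, b, d, ð, r, ɾ, β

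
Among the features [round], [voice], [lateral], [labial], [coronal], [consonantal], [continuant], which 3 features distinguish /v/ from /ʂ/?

The two segments share [−round], [−lateral], [+consonantal], [+continuant]. The only features from the list on which they differ: /v/ is [+voice] while /ʂ/ is [−voice]; /v/ is [+labial] while /ʂ/ is [−labial]; /v/ is [−coronal] while /ʂ/ is [+coronal].

[voice], [labial], [coronal]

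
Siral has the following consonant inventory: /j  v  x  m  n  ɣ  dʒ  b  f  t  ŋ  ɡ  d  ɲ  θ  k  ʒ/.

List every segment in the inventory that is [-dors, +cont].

v, f, θ, ʒ

Eliminate segments failing any feature: /j, x, ɣ, ŋ, ɡ, ɲ, k/ are [+dorsal]; /m, n, dʒ, b, t, d/ are [-continuant]. The remaining /v, f, θ, ʒ/ satisfy [-dorsal], [+continuant].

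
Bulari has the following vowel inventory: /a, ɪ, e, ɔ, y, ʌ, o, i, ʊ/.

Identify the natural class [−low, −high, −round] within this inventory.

e, ʌ

The [−low] segments are /ɪ, e, ɔ, y, ʌ, o, i, ʊ/.
Within that set, [−high] gives /e, ɔ, ʌ, o/.
Then [−round] leaves /e, ʌ/.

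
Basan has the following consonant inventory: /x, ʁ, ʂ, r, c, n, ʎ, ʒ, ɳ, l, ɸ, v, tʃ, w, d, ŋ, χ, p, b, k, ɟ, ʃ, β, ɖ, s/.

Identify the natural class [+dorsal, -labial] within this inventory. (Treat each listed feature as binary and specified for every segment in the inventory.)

x, ʁ, c, ʎ, ŋ, χ, k, ɟ

Eliminate segments failing any feature: /ʂ, r, n, ʒ, ɳ, l, ɸ, v, tʃ, d, p, b, ʃ, β, ɖ, s/ are [-dorsal]; /w/ is [+labial]. The remaining /x, ʁ, c, ʎ, ŋ, χ, k, ɟ/ satisfy [+dorsal], [-labial].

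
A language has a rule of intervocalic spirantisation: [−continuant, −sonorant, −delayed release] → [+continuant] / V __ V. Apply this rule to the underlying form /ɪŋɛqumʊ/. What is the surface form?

Only /q/ occurs between two vowels (/ɛ/ __ /u/) and matches the structural description. It is a voiceless uvular stop, so [−continuant, −sonorant, −delayed release] holds; changing it to [+continuant] with all other features held fixed yields /χ/ (voiceless uvular fricative). No other segment meets both the structural description and the environment, so the output is [ɪŋɛχumʊ].

[ɪŋɛχumʊ]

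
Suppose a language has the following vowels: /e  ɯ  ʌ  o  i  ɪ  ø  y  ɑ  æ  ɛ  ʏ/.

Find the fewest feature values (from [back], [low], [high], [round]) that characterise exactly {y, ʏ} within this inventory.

/y, ʏ/ are all [+high], [+round], and no other segment in the inventory matches both values. Dropping any one of them over-generates: [+round] alone would also admit /o, ø/; [+high] alone would also admit /ɯ, i, ɪ/. No other single listed feature picks out exactly this set either, so fewer than two features will not do.

[+high, +round]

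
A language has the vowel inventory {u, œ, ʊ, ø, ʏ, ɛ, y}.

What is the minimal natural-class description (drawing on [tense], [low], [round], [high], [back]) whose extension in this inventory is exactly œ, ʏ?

/œ, ʏ/ are all [−back], [+round], [−tense], and no other segment in the inventory matches all three values. Dropping any one of them over-generates: [+round, −tense] alone would also admit /ʊ/; [−back, −tense] alone would also admit /ɛ/; [−back, +round] alone would also admit /ø, y/. No other combination of two listed features picks out exactly this set either, so fewer than three features will not do.

[−back, +round, −tense]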